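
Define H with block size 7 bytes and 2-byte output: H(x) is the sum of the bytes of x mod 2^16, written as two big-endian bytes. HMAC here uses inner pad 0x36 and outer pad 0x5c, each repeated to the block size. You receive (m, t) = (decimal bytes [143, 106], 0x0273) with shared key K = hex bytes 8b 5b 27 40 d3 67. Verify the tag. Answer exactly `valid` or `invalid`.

invalid

Key hex bytes 8b 5b 27 40 d3 67 is 6 bytes ≤ B = 7; zero-pad to 7 bytes: K' = 8b 5b 27 40 d3 67 00.
K' ⊕ ipad = bd 6d 11 76 e5 51 36; K' ⊕ opad = d7 07 7b 1c 8f 3b 5c.
Inner hash: sum = 189+109+17+118+229+81+54+143+106 = 1046 → 04 16.
Outer hash (recomputed tag): sum = 215+7+123+28+143+59+92+4+22 = 693 → 02 b5.
Recomputed tag = 02b5; claimed = 0273 → mismatch.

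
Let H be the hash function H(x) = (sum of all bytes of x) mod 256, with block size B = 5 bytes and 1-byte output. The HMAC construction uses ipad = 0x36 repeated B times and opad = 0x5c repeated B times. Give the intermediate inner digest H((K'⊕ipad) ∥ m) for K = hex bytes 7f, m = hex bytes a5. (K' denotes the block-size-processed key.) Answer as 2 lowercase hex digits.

c6

Key hex bytes 7f is 1 byte ≤ B = 5; zero-pad to 5 bytes: K' = 7f 00 00 00 00.
K' ⊕ ipad = 49 36 36 36 36.
Inner input = 49 36 36 36 36 ∥ a5.
Inner hash: sum = 73+54+54+54+54+165 = 454; mod 256 = 198 → c6.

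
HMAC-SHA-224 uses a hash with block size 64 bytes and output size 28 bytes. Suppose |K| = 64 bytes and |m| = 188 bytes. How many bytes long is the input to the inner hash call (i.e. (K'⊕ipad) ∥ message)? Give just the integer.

Key is 64 ≤ 64 bytes, zero-padded: |K'| = 64.
Inner input = (K'⊕ipad) ∥ m → 64 + 188 = 252 bytes.

252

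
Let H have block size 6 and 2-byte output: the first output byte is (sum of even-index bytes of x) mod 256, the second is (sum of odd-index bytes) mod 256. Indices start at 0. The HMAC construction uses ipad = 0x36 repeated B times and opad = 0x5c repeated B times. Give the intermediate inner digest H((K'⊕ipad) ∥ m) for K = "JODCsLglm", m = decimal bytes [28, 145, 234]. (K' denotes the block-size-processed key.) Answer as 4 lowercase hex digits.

5579

Key "JODCsLglm" = 4a 4f 44 43 73 4c 67 6c 6d is 9 bytes > B = 6, so hash it first: H(key) = d5 4a, then zero-pad to 6 bytes: K' = d5 4a 00 00 00 00.
K' ⊕ ipad = e3 7c 36 36 36 36.
Inner input = e3 7c 36 36 36 36 ∥ 1c 91 ea.
Inner hash: even-index sum = 597 mod 256 = 85; odd-index sum = 377 mod 256 = 121 → 55 79.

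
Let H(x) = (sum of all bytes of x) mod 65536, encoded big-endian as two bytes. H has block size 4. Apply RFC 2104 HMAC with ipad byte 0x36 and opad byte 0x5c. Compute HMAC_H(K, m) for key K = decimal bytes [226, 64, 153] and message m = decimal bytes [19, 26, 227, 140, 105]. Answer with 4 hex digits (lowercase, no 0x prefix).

Key decimal bytes [226, 64, 153] = e2 40 99 is 3 bytes ≤ B = 4; zero-pad to 4 bytes: K' = e2 40 99 00.
K' ⊕ ipad = d4 76 af 36.  K' ⊕ opad = be 1c c5 5c.
Inner input = (K'⊕ipad) ∥ m = d4 76 af 36 ∥ 13 1a e3 8c 69.
Inner hash: sum = 212+118+175+54+19+26+227+140+105 = 1076 → 04 34.
Outer input = (K'⊕opad) ∥ inner = be 1c c5 5c ∥ 04 34.
Outer hash (tag): sum = 190+28+197+92+4+52 = 563 → 02 33.

0233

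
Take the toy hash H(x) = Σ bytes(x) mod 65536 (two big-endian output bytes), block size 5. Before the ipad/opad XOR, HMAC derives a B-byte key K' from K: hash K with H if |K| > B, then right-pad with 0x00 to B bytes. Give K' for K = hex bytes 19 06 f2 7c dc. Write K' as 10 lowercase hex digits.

1906f27cdc

Key hex bytes 19 06 f2 7c dc is exactly B = 5 bytes: K' = 19 06 f2 7c dc.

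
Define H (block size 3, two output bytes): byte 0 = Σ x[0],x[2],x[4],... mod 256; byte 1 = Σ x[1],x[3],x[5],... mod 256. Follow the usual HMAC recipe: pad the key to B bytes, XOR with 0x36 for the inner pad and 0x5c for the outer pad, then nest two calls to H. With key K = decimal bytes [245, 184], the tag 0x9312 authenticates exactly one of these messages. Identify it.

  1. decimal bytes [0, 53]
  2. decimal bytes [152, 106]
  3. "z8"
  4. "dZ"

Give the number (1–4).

1

Key decimal bytes [245, 184] = f5 b8 is 2 bytes ≤ B = 3; zero-pad to 3 bytes: K' = f5 b8 00.
K' ⊕ ipad = c3 8e 36; K' ⊕ opad = a9 e4 5c.
m1: inner = H(c3 8e 36 00 35) = 2e 8e; tag = H(a9 e4 5c 2e 8e) = 9312 ← matches
m2: inner = H(c3 8e 36 98 6a) = 63 26; tag = H(a9 e4 5c 63 26) = 2b47
m3: inner = H(c3 8e 36 7a 38) = 31 08; tag = H(a9 e4 5c 31 08) = 0d15
m4: inner = H(c3 8e 36 64 5a) = 53 f2; tag = H(a9 e4 5c 53 f2) = f737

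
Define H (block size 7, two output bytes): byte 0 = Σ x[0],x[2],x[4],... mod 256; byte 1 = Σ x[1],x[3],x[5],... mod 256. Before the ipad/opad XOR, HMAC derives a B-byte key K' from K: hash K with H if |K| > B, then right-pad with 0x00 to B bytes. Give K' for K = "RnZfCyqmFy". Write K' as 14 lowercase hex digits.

a6330000000000

|K| = 10 > B = 7, so first hash the key.
H(K): even-index sum = 422 mod 256 = 166; odd-index sum = 563 mod 256 = 51 → a6 33.
Zero-pad H(K) = a6 33 to 7 bytes: K' = a6 33 00 00 00 00 00.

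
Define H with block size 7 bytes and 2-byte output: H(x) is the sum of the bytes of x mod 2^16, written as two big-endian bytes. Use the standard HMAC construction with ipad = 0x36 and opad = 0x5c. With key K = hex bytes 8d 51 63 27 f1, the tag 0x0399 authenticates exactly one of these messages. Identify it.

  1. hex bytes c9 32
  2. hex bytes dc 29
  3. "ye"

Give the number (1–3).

Key hex bytes 8d 51 63 27 f1 is 5 bytes ≤ B = 7; zero-pad to 7 bytes: K' = 8d 51 63 27 f1 00 00.
K' ⊕ ipad = bb 67 55 11 c7 36 36; K' ⊕ opad = d1 0d 3f 7b ad 5c 5c.
m1: inner = H(bb 67 55 11 c7 36 36 c9 32) = 03 b6; tag = H(d1 0d 3f 7b ad 5c 5c 03 b6) = 03b6
m2: inner = H(bb 67 55 11 c7 36 36 dc 29) = 03 c0; tag = H(d1 0d 3f 7b ad 5c 5c 03 c0) = 03c0
m3: inner = H(bb 67 55 11 c7 36 36 79 65) = 03 99; tag = H(d1 0d 3f 7b ad 5c 5c 03 99) = 0399 ← matches

3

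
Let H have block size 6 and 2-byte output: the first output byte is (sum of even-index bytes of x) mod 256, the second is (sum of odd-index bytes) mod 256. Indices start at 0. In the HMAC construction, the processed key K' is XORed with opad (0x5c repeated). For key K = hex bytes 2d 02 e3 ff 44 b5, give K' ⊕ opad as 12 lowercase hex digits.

715ebfa318e9

Key hex bytes 2d 02 e3 ff 44 b5 is exactly B = 6 bytes: K' = 2d 02 e3 ff 44 b5.
XOR each byte with 0x5c: 2d⊕5c=71, 02⊕5c=5e, e3⊕5c=bf, ff⊕5c=a3, 44⊕5c=18, b5⊕5c=e9.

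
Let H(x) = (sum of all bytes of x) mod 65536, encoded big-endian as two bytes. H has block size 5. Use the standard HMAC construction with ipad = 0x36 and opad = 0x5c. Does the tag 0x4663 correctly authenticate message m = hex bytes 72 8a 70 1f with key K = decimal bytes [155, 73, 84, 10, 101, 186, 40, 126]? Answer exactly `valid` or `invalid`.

Key decimal bytes [155, 73, 84, 10, 101, 186, 40, 126] = 9b 49 54 0a 65 ba 28 7e is 8 bytes > B = 5, so hash it first: H(key) = 03 07, then zero-pad to 5 bytes: K' = 03 07 00 00 00.
K' ⊕ ipad = 35 31 36 36 36; K' ⊕ opad = 5f 5b 5c 5c 5c.
Inner hash: sum = 53+49+54+54+54+114+138+112+31 = 659 → 02 93.
Outer hash (recomputed tag): sum = 95+91+92+92+92+2+147 = 611 → 02 63.
Recomputed tag = 0263; claimed = 4663 → mismatch.

invalid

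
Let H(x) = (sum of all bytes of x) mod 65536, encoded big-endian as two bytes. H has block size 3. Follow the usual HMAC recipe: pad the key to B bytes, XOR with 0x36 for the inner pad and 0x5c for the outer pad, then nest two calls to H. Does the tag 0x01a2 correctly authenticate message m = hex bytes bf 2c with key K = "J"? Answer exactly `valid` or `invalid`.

valid

Key "J" = 4a is 1 byte ≤ B = 3; zero-pad to 3 bytes: K' = 4a 00 00.
K' ⊕ ipad = 7c 36 36; K' ⊕ opad = 16 5c 5c.
Inner hash: sum = 124+54+54+191+44 = 467 → 01 d3.
Outer hash (recomputed tag): sum = 22+92+92+1+211 = 418 → 01 a2.
Recomputed tag = 01a2; claimed = 01a2 → match.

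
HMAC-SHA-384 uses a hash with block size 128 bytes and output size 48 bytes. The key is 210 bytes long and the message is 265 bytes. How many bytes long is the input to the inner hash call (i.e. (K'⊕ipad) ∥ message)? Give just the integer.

393

Key is 210 > 128 bytes, so it is hashed to 48 bytes then zero-padded to 128: |K'| = 128.
Inner input = (K'⊕ipad) ∥ m → 128 + 265 = 393 bytes.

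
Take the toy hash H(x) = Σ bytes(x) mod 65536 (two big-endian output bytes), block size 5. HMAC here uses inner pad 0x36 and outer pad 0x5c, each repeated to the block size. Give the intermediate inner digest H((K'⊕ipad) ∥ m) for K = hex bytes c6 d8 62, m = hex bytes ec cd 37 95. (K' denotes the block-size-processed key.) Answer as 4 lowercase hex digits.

0523

Key hex bytes c6 d8 62 is 3 bytes ≤ B = 5; zero-pad to 5 bytes: K' = c6 d8 62 00 00.
K' ⊕ ipad = f0 ee 54 36 36.
Inner input = f0 ee 54 36 36 ∥ ec cd 37 95.
Inner hash: sum = 240+238+84+54+54+236+205+55+149 = 1315 → 05 23.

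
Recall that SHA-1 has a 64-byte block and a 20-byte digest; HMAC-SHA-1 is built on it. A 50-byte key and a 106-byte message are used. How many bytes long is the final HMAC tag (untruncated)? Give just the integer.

20

The tag is one SHA-1 digest: 20 bytes.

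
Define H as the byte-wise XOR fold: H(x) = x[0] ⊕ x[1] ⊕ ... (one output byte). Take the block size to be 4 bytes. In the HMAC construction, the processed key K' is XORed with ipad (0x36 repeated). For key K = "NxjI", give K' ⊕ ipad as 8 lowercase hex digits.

784e5c7f

Key "NxjI" = 4e 78 6a 49 is exactly B = 4 bytes: K' = 4e 78 6a 49.
XOR each byte with 0x36: 4e⊕36=78, 78⊕36=4e, 6a⊕36=5c, 49⊕36=7f.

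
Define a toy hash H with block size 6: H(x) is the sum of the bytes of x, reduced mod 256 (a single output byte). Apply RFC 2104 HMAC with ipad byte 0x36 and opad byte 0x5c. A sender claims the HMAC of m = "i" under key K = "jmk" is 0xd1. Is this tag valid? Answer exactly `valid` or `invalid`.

valid

Key "jmk" = 6a 6d 6b is 3 bytes ≤ B = 6; zero-pad to 6 bytes: K' = 6a 6d 6b 00 00 00.
K' ⊕ ipad = 5c 5b 5d 36 36 36; K' ⊕ opad = 36 31 37 5c 5c 5c.
Inner hash: sum = 92+91+93+54+54+54+105 = 543; mod 256 = 31 → 1f.
Outer hash (recomputed tag): sum = 54+49+55+92+92+92+31 = 465; mod 256 = 209 → d1.
Recomputed tag = d1; claimed = d1 → match.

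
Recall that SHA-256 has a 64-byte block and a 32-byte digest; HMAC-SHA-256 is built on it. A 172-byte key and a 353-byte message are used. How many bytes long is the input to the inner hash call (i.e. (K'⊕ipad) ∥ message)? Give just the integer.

417

Key is 172 > 64 bytes, so it is hashed to 32 bytes then zero-padded to 64: |K'| = 64.
Inner input = (K'⊕ipad) ∥ m → 64 + 353 = 417 bytes.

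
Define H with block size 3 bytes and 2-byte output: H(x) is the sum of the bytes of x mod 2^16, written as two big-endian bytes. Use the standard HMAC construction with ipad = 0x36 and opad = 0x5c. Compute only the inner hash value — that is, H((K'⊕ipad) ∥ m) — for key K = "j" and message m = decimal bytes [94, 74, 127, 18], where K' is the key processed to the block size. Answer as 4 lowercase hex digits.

Key "j" = 6a is 1 byte ≤ B = 3; zero-pad to 3 bytes: K' = 6a 00 00.
K' ⊕ ipad = 5c 36 36.
Inner input = 5c 36 36 ∥ 5e 4a 7f 12.
Inner hash: sum = 92+54+54+94+74+127+18 = 513 → 02 01.

0201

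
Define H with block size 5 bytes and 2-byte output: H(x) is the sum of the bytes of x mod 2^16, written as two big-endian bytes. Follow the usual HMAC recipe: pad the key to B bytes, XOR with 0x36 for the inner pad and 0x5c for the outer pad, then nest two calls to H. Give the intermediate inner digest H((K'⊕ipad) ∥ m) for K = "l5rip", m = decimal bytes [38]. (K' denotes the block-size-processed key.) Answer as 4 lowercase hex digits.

Key "l5rip" = 6c 35 72 69 70 is exactly B = 5 bytes: K' = 6c 35 72 69 70.
K' ⊕ ipad = 5a 03 44 5f 46.
Inner input = 5a 03 44 5f 46 ∥ 26.
Inner hash: sum = 90+3+68+95+70+38 = 364 → 01 6c.

016c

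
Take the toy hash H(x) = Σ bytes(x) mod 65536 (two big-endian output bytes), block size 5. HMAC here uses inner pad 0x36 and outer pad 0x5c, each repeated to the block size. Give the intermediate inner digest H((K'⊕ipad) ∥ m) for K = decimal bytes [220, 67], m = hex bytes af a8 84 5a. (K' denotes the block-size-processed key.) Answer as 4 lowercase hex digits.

0436

Key decimal bytes [220, 67] = dc 43 is 2 bytes ≤ B = 5; zero-pad to 5 bytes: K' = dc 43 00 00 00.
K' ⊕ ipad = ea 75 36 36 36.
Inner input = ea 75 36 36 36 ∥ af a8 84 5a.
Inner hash: sum = 234+117+54+54+54+175+168+132+90 = 1078 → 04 36.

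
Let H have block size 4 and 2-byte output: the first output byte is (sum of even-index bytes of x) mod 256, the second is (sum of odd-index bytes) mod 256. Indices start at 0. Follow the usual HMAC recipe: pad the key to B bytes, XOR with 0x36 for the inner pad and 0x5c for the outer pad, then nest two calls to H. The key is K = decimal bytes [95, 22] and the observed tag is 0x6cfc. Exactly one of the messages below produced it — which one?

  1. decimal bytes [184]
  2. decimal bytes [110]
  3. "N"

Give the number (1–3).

2

Key decimal bytes [95, 22] = 5f 16 is 2 bytes ≤ B = 4; zero-pad to 4 bytes: K' = 5f 16 00 00.
K' ⊕ ipad = 69 20 36 36; K' ⊕ opad = 03 4a 5c 5c.
m1: inner = H(69 20 36 36 b8) = 57 56; tag = H(03 4a 5c 5c 57 56) = b6fc
m2: inner = H(69 20 36 36 6e) = 0d 56; tag = H(03 4a 5c 5c 0d 56) = 6cfc ← matches
m3: inner = H(69 20 36 36 4e) = ed 56; tag = H(03 4a 5c 5c ed 56) = 4cfc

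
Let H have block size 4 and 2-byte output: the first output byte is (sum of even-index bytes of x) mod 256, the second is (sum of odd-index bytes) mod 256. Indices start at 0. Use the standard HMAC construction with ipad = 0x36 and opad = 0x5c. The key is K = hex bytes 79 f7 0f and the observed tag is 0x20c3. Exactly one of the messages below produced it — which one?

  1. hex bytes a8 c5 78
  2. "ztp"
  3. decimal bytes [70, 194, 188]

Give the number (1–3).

1

Key hex bytes 79 f7 0f is 3 bytes ≤ B = 4; zero-pad to 4 bytes: K' = 79 f7 0f 00.
K' ⊕ ipad = 4f c1 39 36; K' ⊕ opad = 25 ab 53 5c.
m1: inner = H(4f c1 39 36 a8 c5 78) = a8 bc; tag = H(25 ab 53 5c a8 bc) = 20c3 ← matches
m2: inner = H(4f c1 39 36 7a 74 70) = 72 6b; tag = H(25 ab 53 5c 72 6b) = ea72
m3: inner = H(4f c1 39 36 46 c2 bc) = 8a b9; tag = H(25 ab 53 5c 8a b9) = 02c0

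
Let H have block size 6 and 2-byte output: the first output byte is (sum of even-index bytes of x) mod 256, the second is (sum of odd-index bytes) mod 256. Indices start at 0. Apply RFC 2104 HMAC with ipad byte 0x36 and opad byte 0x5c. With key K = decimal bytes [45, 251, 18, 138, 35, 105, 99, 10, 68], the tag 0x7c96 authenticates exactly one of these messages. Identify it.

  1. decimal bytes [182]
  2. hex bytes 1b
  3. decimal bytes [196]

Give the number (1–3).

3

Key decimal bytes [45, 251, 18, 138, 35, 105, 99, 10, 68] = 2d fb 12 8a 23 69 63 0a 44 is 9 bytes > B = 6, so hash it first: H(key) = 09 f8, then zero-pad to 6 bytes: K' = 09 f8 00 00 00 00.
K' ⊕ ipad = 3f ce 36 36 36 36; K' ⊕ opad = 55 a4 5c 5c 5c 5c.
m1: inner = H(3f ce 36 36 36 36 b6) = 61 3a; tag = H(55 a4 5c 5c 5c 5c 61 3a) = 6e96
m2: inner = H(3f ce 36 36 36 36 1b) = c6 3a; tag = H(55 a4 5c 5c 5c 5c c6 3a) = d396
m3: inner = H(3f ce 36 36 36 36 c4) = 6f 3a; tag = H(55 a4 5c 5c 5c 5c 6f 3a) = 7c96 ← matches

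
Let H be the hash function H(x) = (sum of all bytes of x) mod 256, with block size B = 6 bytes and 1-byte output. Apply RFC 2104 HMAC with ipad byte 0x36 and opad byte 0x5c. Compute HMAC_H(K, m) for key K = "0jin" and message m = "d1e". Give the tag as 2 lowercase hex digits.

Key "0jin" = 30 6a 69 6e is 4 bytes ≤ B = 6; zero-pad to 6 bytes: K' = 30 6a 69 6e 00 00.
K' ⊕ ipad = 06 5c 5f 58 36 36.  K' ⊕ opad = 6c 36 35 32 5c 5c.
Inner input = (K'⊕ipad) ∥ m = 06 5c 5f 58 36 36 ∥ 64 31 65.
Inner hash: sum = 6+92+95+88+54+54+100+49+101 = 639; mod 256 = 127 → 7f.
Outer input = (K'⊕opad) ∥ inner = 6c 36 35 32 5c 5c ∥ 7f.
Outer hash (tag): sum = 108+54+53+50+92+92+127 = 576; mod 256 = 64 → 40.

40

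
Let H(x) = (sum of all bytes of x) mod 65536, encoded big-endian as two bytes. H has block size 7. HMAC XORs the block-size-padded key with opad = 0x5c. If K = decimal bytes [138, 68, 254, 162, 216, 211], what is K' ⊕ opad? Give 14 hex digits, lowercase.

Key decimal bytes [138, 68, 254, 162, 216, 211] = 8a 44 fe a2 d8 d3 is 6 bytes ≤ B = 7; zero-pad to 7 bytes: K' = 8a 44 fe a2 d8 d3 00.
XOR each byte with 0x5c: 8a⊕5c=d6, 44⊕5c=18, fe⊕5c=a2, a2⊕5c=fe, d8⊕5c=84, d3⊕5c=8f, 00⊕5c=5c.

d618a2fe848f5c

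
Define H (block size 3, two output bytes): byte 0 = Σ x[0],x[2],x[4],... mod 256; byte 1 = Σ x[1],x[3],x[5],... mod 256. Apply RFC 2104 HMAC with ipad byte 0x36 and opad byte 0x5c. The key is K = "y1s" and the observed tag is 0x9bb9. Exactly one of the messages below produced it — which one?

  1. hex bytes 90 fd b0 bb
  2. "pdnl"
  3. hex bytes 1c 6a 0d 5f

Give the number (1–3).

1

Key "y1s" = 79 31 73 is exactly B = 3 bytes: K' = 79 31 73.
K' ⊕ ipad = 4f 07 45; K' ⊕ opad = 25 6d 2f.
m1: inner = H(4f 07 45 90 fd b0 bb) = 4c 47; tag = H(25 6d 2f 4c 47) = 9bb9 ← matches
m2: inner = H(4f 07 45 70 64 6e 6c) = 64 e5; tag = H(25 6d 2f 64 e5) = 39d1
m3: inner = H(4f 07 45 1c 6a 0d 5f) = 5d 30; tag = H(25 6d 2f 5d 30) = 84ca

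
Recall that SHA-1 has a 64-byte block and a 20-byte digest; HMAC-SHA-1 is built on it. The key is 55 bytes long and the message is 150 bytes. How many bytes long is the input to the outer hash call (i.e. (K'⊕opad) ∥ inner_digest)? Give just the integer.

84

Key is 55 ≤ 64 bytes, zero-padded: |K'| = 64.
Outer input = (K'⊕opad) ∥ H(inner) → 64 + 20 = 84 bytes.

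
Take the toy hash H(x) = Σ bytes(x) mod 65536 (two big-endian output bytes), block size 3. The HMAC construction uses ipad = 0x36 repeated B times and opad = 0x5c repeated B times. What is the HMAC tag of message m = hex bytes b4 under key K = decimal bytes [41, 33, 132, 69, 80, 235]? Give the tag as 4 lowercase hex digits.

Key decimal bytes [41, 33, 132, 69, 80, 235] = 29 21 84 45 50 eb is 6 bytes > B = 3, so hash it first: H(key) = 02 4e, then zero-pad to 3 bytes: K' = 02 4e 00.
K' ⊕ ipad = 34 78 36.  K' ⊕ opad = 5e 12 5c.
Inner input = (K'⊕ipad) ∥ m = 34 78 36 ∥ b4.
Inner hash: sum = 52+120+54+180 = 406 → 01 96.
Outer input = (K'⊕opad) ∥ inner = 5e 12 5c ∥ 01 96.
Outer hash (tag): sum = 94+18+92+1+150 = 355 → 01 63.

0163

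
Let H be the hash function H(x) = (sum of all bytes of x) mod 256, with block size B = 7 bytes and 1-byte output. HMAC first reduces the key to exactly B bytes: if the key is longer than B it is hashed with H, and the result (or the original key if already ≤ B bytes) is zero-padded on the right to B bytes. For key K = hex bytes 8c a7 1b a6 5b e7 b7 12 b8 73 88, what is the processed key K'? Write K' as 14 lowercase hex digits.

b2000000000000

|K| = 11 > B = 7, so first hash the key.
H(K): sum = 140+167+27+166+91+231+183+18+184+115+136 = 1458; mod 256 = 178 → b2.
Zero-pad H(K) = b2 to 7 bytes: K' = b2 00 00 00 00 00 00.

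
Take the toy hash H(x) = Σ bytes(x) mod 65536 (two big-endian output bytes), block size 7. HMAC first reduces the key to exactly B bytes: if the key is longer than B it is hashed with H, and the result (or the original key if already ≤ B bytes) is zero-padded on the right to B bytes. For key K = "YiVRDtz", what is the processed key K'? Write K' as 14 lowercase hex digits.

Key "YiVRDtz" = 59 69 56 52 44 74 7a is exactly B = 7 bytes: K' = 59 69 56 52 44 74 7a.

5969565244747a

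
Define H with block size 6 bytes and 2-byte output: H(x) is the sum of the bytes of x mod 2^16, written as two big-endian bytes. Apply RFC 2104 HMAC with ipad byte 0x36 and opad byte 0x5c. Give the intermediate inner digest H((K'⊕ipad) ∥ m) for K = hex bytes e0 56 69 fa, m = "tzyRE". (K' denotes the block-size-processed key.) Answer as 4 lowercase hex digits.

04cb

Key hex bytes e0 56 69 fa is 4 bytes ≤ B = 6; zero-pad to 6 bytes: K' = e0 56 69 fa 00 00.
K' ⊕ ipad = d6 60 5f cc 36 36.
Inner input = d6 60 5f cc 36 36 ∥ 74 7a 79 52 45.
Inner hash: sum = 214+96+95+204+54+54+116+122+121+82+69 = 1227 → 04 cb.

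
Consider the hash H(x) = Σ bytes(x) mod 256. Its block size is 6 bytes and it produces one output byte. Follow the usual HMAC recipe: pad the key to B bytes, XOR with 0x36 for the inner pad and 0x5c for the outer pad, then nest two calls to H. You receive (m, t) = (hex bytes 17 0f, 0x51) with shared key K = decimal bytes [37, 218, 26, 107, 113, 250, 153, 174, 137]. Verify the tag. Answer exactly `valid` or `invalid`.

Key decimal bytes [37, 218, 26, 107, 113, 250, 153, 174, 137] = 25 da 1a 6b 71 fa 99 ae 89 is 9 bytes > B = 6, so hash it first: H(key) = bf, then zero-pad to 6 bytes: K' = bf 00 00 00 00 00.
K' ⊕ ipad = 89 36 36 36 36 36; K' ⊕ opad = e3 5c 5c 5c 5c 5c.
Inner hash: sum = 137+54+54+54+54+54+23+15 = 445; mod 256 = 189 → bd.
Outer hash (recomputed tag): sum = 227+92+92+92+92+92+189 = 876; mod 256 = 108 → 6c.
Recomputed tag = 6c; claimed = 51 → mismatch.

invalid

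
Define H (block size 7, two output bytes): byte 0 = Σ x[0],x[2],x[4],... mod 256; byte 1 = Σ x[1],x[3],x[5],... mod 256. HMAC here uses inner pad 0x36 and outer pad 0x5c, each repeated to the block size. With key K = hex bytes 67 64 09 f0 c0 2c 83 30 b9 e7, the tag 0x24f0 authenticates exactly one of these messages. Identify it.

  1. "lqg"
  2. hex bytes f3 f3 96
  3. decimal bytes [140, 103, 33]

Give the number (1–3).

1

Key hex bytes 67 64 09 f0 c0 2c 83 30 b9 e7 is 10 bytes > B = 7, so hash it first: H(key) = 6c 97, then zero-pad to 7 bytes: K' = 6c 97 00 00 00 00 00.
K' ⊕ ipad = 5a a1 36 36 36 36 36; K' ⊕ opad = 30 cb 5c 5c 5c 5c 5c.
m1: inner = H(5a a1 36 36 36 36 36 6c 71 67) = 6d e0; tag = H(30 cb 5c 5c 5c 5c 5c 6d e0) = 24f0 ← matches
m2: inner = H(5a a1 36 36 36 36 36 f3 f3 96) = ef 96; tag = H(30 cb 5c 5c 5c 5c 5c ef 96) = da72
m3: inner = H(5a a1 36 36 36 36 36 8c 67 21) = 63 ba; tag = H(30 cb 5c 5c 5c 5c 5c 63 ba) = fee6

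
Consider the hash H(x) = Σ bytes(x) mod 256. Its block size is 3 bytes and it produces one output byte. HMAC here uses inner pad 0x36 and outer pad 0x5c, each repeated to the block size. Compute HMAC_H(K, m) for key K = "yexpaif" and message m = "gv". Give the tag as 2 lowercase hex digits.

6b

Key "yexpaif" = 79 65 78 70 61 69 66 is 7 bytes > B = 3, so hash it first: H(key) = f6, then zero-pad to 3 bytes: K' = f6 00 00.
K' ⊕ ipad = c0 36 36.  K' ⊕ opad = aa 5c 5c.
Inner input = (K'⊕ipad) ∥ m = c0 36 36 ∥ 67 76.
Inner hash: sum = 192+54+54+103+118 = 521; mod 256 = 9 → 09.
Outer input = (K'⊕opad) ∥ inner = aa 5c 5c ∥ 09.
Outer hash (tag): sum = 170+92+92+9 = 363; mod 256 = 107 → 6b.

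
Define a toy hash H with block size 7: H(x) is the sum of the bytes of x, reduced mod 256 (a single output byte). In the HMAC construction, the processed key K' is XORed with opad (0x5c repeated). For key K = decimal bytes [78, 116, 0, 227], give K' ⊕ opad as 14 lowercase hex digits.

12285cbf5c5c5c

Key decimal bytes [78, 116, 0, 227] = 4e 74 00 e3 is 4 bytes ≤ B = 7; zero-pad to 7 bytes: K' = 4e 74 00 e3 00 00 00.
XOR each byte with 0x5c: 4e⊕5c=12, 74⊕5c=28, 00⊕5c=5c, e3⊕5c=bf, 00⊕5c=5c, 00⊕5c=5c, 00⊕5c=5c.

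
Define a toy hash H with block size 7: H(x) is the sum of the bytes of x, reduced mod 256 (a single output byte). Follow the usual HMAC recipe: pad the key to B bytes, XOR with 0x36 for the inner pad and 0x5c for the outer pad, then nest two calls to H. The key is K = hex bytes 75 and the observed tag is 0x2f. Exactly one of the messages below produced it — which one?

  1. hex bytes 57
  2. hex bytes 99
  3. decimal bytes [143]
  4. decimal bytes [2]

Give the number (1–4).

1

Key hex bytes 75 is 1 byte ≤ B = 7; zero-pad to 7 bytes: K' = 75 00 00 00 00 00 00.
K' ⊕ ipad = 43 36 36 36 36 36 36; K' ⊕ opad = 29 5c 5c 5c 5c 5c 5c.
m1: inner = H(43 36 36 36 36 36 36 57) = de; tag = H(29 5c 5c 5c 5c 5c 5c de) = 2f ← matches
m2: inner = H(43 36 36 36 36 36 36 99) = 20; tag = H(29 5c 5c 5c 5c 5c 5c 20) = 71
m3: inner = H(43 36 36 36 36 36 36 8f) = 16; tag = H(29 5c 5c 5c 5c 5c 5c 16) = 67
m4: inner = H(43 36 36 36 36 36 36 02) = 89; tag = H(29 5c 5c 5c 5c 5c 5c 89) = da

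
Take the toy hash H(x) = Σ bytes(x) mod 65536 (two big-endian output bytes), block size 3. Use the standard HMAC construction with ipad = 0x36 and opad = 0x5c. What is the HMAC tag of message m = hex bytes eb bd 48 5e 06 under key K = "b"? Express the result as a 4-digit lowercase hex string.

Key "b" = 62 is 1 byte ≤ B = 3; zero-pad to 3 bytes: K' = 62 00 00.
K' ⊕ ipad = 54 36 36.  K' ⊕ opad = 3e 5c 5c.
Inner input = (K'⊕ipad) ∥ m = 54 36 36 ∥ eb bd 48 5e 06.
Inner hash: sum = 84+54+54+235+189+72+94+6 = 788 → 03 14.
Outer input = (K'⊕opad) ∥ inner = 3e 5c 5c ∥ 03 14.
Outer hash (tag): sum = 62+92+92+3+20 = 269 → 01 0d.

010d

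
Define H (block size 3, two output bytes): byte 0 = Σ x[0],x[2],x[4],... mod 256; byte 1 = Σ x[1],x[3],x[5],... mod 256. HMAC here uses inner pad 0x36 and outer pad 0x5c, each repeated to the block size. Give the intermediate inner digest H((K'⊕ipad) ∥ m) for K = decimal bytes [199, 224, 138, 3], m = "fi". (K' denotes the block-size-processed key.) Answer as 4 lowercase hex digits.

Key decimal bytes [199, 224, 138, 3] = c7 e0 8a 03 is 4 bytes > B = 3, so hash it first: H(key) = 51 e3, then zero-pad to 3 bytes: K' = 51 e3 00.
K' ⊕ ipad = 67 d5 36.
Inner input = 67 d5 36 ∥ 66 69.
Inner hash: even-index sum = 262 mod 256 = 6; odd-index sum = 315 mod 256 = 59 → 06 3b.

063b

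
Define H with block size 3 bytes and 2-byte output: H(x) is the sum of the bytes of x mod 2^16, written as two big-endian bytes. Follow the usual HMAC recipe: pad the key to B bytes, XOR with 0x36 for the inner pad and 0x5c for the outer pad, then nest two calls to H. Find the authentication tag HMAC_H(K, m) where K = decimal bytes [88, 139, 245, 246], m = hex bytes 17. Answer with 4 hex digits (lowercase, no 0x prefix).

01c6

Key decimal bytes [88, 139, 245, 246] = 58 8b f5 f6 is 4 bytes > B = 3, so hash it first: H(key) = 02 ce, then zero-pad to 3 bytes: K' = 02 ce 00.
K' ⊕ ipad = 34 f8 36.  K' ⊕ opad = 5e 92 5c.
Inner input = (K'⊕ipad) ∥ m = 34 f8 36 ∥ 17.
Inner hash: sum = 52+248+54+23 = 377 → 01 79.
Outer input = (K'⊕opad) ∥ inner = 5e 92 5c ∥ 01 79.
Outer hash (tag): sum = 94+146+92+1+121 = 454 → 01 c6.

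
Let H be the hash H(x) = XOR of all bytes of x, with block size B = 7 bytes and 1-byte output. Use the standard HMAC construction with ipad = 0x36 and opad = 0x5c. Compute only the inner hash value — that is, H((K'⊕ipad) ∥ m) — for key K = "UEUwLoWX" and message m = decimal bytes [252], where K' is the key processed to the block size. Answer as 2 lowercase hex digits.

d4

Key "UEUwLoWX" = 55 45 55 77 4c 6f 57 58 is 8 bytes > B = 7, so hash it first: H(key) = 1e, then zero-pad to 7 bytes: K' = 1e 00 00 00 00 00 00.
K' ⊕ ipad = 28 36 36 36 36 36 36.
Inner input = 28 36 36 36 36 36 36 ∥ fc.
Inner hash: XOR 28⊕36⊕36⊕36⊕36⊕36⊕36⊕fc = d4.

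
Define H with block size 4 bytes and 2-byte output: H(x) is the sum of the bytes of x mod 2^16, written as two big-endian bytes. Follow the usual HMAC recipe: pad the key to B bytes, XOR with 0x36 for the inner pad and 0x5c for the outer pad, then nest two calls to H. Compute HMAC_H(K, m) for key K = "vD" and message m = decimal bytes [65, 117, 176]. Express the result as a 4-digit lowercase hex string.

Key "vD" = 76 44 is 2 bytes ≤ B = 4; zero-pad to 4 bytes: K' = 76 44 00 00.
K' ⊕ ipad = 40 72 36 36.  K' ⊕ opad = 2a 18 5c 5c.
Inner input = (K'⊕ipad) ∥ m = 40 72 36 36 ∥ 41 75 b0.
Inner hash: sum = 64+114+54+54+65+117+176 = 644 → 02 84.
Outer input = (K'⊕opad) ∥ inner = 2a 18 5c 5c ∥ 02 84.
Outer hash (tag): sum = 42+24+92+92+2+132 = 384 → 01 80.

0180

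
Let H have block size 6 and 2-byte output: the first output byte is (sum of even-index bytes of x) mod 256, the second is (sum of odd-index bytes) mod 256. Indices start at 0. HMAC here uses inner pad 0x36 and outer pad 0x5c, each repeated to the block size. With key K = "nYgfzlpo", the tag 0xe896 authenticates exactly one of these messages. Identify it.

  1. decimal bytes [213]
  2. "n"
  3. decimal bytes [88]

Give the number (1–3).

3

Key "nYgfzlpo" = 6e 59 67 66 7a 6c 70 6f is 8 bytes > B = 6, so hash it first: H(key) = bf 9a, then zero-pad to 6 bytes: K' = bf 9a 00 00 00 00.
K' ⊕ ipad = 89 ac 36 36 36 36; K' ⊕ opad = e3 c6 5c 5c 5c 5c.
m1: inner = H(89 ac 36 36 36 36 d5) = ca 18; tag = H(e3 c6 5c 5c 5c 5c ca 18) = 6596
m2: inner = H(89 ac 36 36 36 36 6e) = 63 18; tag = H(e3 c6 5c 5c 5c 5c 63 18) = fe96
m3: inner = H(89 ac 36 36 36 36 58) = 4d 18; tag = H(e3 c6 5c 5c 5c 5c 4d 18) = e896 ← matches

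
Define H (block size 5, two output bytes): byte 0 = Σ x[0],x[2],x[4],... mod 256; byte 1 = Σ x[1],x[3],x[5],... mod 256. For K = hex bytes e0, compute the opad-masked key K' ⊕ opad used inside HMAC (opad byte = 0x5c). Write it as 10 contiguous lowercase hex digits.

Key hex bytes e0 is 1 byte ≤ B = 5; zero-pad to 5 bytes: K' = e0 00 00 00 00.
XOR each byte with 0x5c: e0⊕5c=bc, 00⊕5c=5c, 00⊕5c=5c, 00⊕5c=5c, 00⊕5c=5c.

bc5c5c5c5c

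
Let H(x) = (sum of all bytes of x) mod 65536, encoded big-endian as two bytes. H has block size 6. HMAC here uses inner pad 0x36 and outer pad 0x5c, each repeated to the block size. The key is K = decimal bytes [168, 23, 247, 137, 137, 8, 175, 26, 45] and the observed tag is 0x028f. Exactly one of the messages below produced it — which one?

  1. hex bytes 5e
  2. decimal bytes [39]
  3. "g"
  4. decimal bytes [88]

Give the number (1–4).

2

Key decimal bytes [168, 23, 247, 137, 137, 8, 175, 26, 45] = a8 17 f7 89 89 08 af 1a 2d is 9 bytes > B = 6, so hash it first: H(key) = 03 c6, then zero-pad to 6 bytes: K' = 03 c6 00 00 00 00.
K' ⊕ ipad = 35 f0 36 36 36 36; K' ⊕ opad = 5f 9a 5c 5c 5c 5c.
m1: inner = H(35 f0 36 36 36 36 5e) = 02 5b; tag = H(5f 9a 5c 5c 5c 5c 02 5b) = 02c6
m2: inner = H(35 f0 36 36 36 36 27) = 02 24; tag = H(5f 9a 5c 5c 5c 5c 02 24) = 028f ← matches
m3: inner = H(35 f0 36 36 36 36 67) = 02 64; tag = H(5f 9a 5c 5c 5c 5c 02 64) = 02cf
m4: inner = H(35 f0 36 36 36 36 58) = 02 55; tag = H(5f 9a 5c 5c 5c 5c 02 55) = 02c0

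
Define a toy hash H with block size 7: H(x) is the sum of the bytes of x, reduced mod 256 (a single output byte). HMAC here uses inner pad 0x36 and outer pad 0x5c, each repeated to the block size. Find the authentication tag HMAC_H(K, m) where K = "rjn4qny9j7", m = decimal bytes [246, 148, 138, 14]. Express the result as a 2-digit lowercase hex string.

Key "rjn4qny9j7" = 72 6a 6e 34 71 6e 79 39 6a 37 is 10 bytes > B = 7, so hash it first: H(key) = b0, then zero-pad to 7 bytes: K' = b0 00 00 00 00 00 00.
K' ⊕ ipad = 86 36 36 36 36 36 36.  K' ⊕ opad = ec 5c 5c 5c 5c 5c 5c.
Inner input = (K'⊕ipad) ∥ m = 86 36 36 36 36 36 36 ∥ f6 94 8a 0e.
Inner hash: sum = 134+54+54+54+54+54+54+246+148+138+14 = 1004; mod 256 = 236 → ec.
Outer input = (K'⊕opad) ∥ inner = ec 5c 5c 5c 5c 5c 5c ∥ ec.
Outer hash (tag): sum = 236+92+92+92+92+92+92+236 = 1024; mod 256 = 0 → 00.

00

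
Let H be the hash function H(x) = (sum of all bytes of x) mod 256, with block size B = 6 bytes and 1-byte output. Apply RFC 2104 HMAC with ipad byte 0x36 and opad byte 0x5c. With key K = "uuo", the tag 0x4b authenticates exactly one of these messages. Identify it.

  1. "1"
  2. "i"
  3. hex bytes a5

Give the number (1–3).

Key "uuo" = 75 75 6f is 3 bytes ≤ B = 6; zero-pad to 6 bytes: K' = 75 75 6f 00 00 00.
K' ⊕ ipad = 43 43 59 36 36 36; K' ⊕ opad = 29 29 33 5c 5c 5c.
m1: inner = H(43 43 59 36 36 36 31) = b2; tag = H(29 29 33 5c 5c 5c b2) = 4b ← matches
m2: inner = H(43 43 59 36 36 36 69) = ea; tag = H(29 29 33 5c 5c 5c ea) = 83
m3: inner = H(43 43 59 36 36 36 a5) = 26; tag = H(29 29 33 5c 5c 5c 26) = bf

1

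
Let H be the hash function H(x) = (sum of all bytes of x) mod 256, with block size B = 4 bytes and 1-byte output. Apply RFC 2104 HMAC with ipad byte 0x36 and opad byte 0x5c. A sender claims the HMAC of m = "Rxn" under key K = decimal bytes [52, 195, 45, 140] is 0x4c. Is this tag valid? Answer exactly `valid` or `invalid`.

Key decimal bytes [52, 195, 45, 140] = 34 c3 2d 8c is exactly B = 4 bytes: K' = 34 c3 2d 8c.
K' ⊕ ipad = 02 f5 1b ba; K' ⊕ opad = 68 9f 71 d0.
Inner hash: sum = 2+245+27+186+82+120+110 = 772; mod 256 = 4 → 04.
Outer hash (recomputed tag): sum = 104+159+113+208+4 = 588; mod 256 = 76 → 4c.
Recomputed tag = 4c; claimed = 4c → match.

valid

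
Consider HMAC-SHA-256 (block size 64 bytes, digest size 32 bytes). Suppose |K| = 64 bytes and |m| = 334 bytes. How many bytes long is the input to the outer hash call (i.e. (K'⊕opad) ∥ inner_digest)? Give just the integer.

Key is 64 ≤ 64 bytes, zero-padded: |K'| = 64.
Outer input = (K'⊕opad) ∥ H(inner) → 64 + 32 = 96 bytes.

96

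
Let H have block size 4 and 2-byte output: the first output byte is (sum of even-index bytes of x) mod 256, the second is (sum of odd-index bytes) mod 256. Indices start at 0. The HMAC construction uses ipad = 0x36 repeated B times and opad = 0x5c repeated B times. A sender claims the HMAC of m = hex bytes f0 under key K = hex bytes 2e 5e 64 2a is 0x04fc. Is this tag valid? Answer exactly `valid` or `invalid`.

valid

Key hex bytes 2e 5e 64 2a is exactly B = 4 bytes: K' = 2e 5e 64 2a.
K' ⊕ ipad = 18 68 52 1c; K' ⊕ opad = 72 02 38 76.
Inner hash: even-index sum = 346 mod 256 = 90; odd-index sum = 132 mod 256 = 132 → 5a 84.
Outer hash (recomputed tag): even-index sum = 260 mod 256 = 4; odd-index sum = 252 mod 256 = 252 → 04 fc.
Recomputed tag = 04fc; claimed = 04fc → match.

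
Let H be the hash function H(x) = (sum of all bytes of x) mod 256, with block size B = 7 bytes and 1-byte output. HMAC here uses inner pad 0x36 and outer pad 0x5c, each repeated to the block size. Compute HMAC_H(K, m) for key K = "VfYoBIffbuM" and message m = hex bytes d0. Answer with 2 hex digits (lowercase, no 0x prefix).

a8

Key "VfYoBIffbuM" = 56 66 59 6f 42 49 66 66 62 75 4d is 11 bytes > B = 7, so hash it first: H(key) = ff, then zero-pad to 7 bytes: K' = ff 00 00 00 00 00 00.
K' ⊕ ipad = c9 36 36 36 36 36 36.  K' ⊕ opad = a3 5c 5c 5c 5c 5c 5c.
Inner input = (K'⊕ipad) ∥ m = c9 36 36 36 36 36 36 ∥ d0.
Inner hash: sum = 201+54+54+54+54+54+54+208 = 733; mod 256 = 221 → dd.
Outer input = (K'⊕opad) ∥ inner = a3 5c 5c 5c 5c 5c 5c ∥ dd.
Outer hash (tag): sum = 163+92+92+92+92+92+92+221 = 936; mod 256 = 168 → a8.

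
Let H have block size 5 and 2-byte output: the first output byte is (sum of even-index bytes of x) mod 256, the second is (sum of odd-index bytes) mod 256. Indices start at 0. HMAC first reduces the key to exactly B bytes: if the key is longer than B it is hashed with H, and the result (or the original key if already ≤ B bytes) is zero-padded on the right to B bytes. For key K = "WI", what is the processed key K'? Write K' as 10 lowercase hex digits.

Key "WI" = 57 49 is 2 bytes ≤ B = 5; zero-pad to 5 bytes: K' = 57 49 00 00 00.

5749000000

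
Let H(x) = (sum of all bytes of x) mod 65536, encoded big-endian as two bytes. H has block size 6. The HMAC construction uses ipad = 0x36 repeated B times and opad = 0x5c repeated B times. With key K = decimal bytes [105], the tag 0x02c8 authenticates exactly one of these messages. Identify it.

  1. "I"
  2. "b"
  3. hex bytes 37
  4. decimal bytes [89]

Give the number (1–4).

4

Key decimal bytes [105] = 69 is 1 byte ≤ B = 6; zero-pad to 6 bytes: K' = 69 00 00 00 00 00.
K' ⊕ ipad = 5f 36 36 36 36 36; K' ⊕ opad = 35 5c 5c 5c 5c 5c.
m1: inner = H(5f 36 36 36 36 36 49) = 01 b6; tag = H(35 5c 5c 5c 5c 5c 01 b6) = 02b8
m2: inner = H(5f 36 36 36 36 36 62) = 01 cf; tag = H(35 5c 5c 5c 5c 5c 01 cf) = 02d1
m3: inner = H(5f 36 36 36 36 36 37) = 01 a4; tag = H(35 5c 5c 5c 5c 5c 01 a4) = 02a6
m4: inner = H(5f 36 36 36 36 36 59) = 01 c6; tag = H(35 5c 5c 5c 5c 5c 01 c6) = 02c8 ← matches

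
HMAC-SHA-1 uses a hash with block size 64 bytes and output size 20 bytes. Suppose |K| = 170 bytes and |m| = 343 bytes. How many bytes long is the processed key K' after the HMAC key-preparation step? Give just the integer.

Key is 170 > 64 bytes, so it is hashed to 20 bytes then zero-padded to 64: |K'| = 64.

64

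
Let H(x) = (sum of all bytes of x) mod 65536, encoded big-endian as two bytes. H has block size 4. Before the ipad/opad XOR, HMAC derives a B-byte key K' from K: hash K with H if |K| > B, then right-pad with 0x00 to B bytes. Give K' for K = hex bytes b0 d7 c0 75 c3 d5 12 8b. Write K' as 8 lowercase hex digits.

|K| = 8 > B = 4, so first hash the key.
H(K): sum = 176+215+192+117+195+213+18+139 = 1265 → 04 f1.
Zero-pad H(K) = 04 f1 to 4 bytes: K' = 04 f1 00 00.

04f10000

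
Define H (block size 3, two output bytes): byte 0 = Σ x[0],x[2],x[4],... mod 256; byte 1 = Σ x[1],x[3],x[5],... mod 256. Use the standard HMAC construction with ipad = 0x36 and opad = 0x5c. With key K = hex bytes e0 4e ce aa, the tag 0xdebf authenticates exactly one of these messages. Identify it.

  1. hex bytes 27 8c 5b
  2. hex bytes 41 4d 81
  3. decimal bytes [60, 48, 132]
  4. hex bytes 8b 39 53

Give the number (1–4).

Key hex bytes e0 4e ce aa is 4 bytes > B = 3, so hash it first: H(key) = ae f8, then zero-pad to 3 bytes: K' = ae f8 00.
K' ⊕ ipad = 98 ce 36; K' ⊕ opad = f2 a4 5c.
m1: inner = H(98 ce 36 27 8c 5b) = 5a 50; tag = H(f2 a4 5c 5a 50) = 9efe
m2: inner = H(98 ce 36 41 4d 81) = 1b 90; tag = H(f2 a4 5c 1b 90) = debf ← matches
m3: inner = H(98 ce 36 3c 30 84) = fe 8e; tag = H(f2 a4 5c fe 8e) = dca2
m4: inner = H(98 ce 36 8b 39 53) = 07 ac; tag = H(f2 a4 5c 07 ac) = faab

2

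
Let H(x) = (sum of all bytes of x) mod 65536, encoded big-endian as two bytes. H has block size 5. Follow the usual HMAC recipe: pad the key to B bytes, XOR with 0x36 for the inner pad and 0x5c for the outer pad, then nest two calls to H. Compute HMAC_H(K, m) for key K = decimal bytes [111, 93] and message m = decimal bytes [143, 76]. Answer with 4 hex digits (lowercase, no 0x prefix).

Key decimal bytes [111, 93] = 6f 5d is 2 bytes ≤ B = 5; zero-pad to 5 bytes: K' = 6f 5d 00 00 00.
K' ⊕ ipad = 59 6b 36 36 36.  K' ⊕ opad = 33 01 5c 5c 5c.
Inner input = (K'⊕ipad) ∥ m = 59 6b 36 36 36 ∥ 8f 4c.
Inner hash: sum = 89+107+54+54+54+143+76 = 577 → 02 41.
Outer input = (K'⊕opad) ∥ inner = 33 01 5c 5c 5c ∥ 02 41.
Outer hash (tag): sum = 51+1+92+92+92+2+65 = 395 → 01 8b.

018b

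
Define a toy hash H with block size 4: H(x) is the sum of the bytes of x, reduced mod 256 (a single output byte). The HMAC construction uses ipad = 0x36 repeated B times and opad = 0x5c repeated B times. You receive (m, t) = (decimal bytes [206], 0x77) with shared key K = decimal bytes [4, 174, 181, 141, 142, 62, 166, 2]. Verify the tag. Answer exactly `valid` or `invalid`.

Key decimal bytes [4, 174, 181, 141, 142, 62, 166, 2] = 04 ae b5 8d 8e 3e a6 02 is 8 bytes > B = 4, so hash it first: H(key) = 68, then zero-pad to 4 bytes: K' = 68 00 00 00.
K' ⊕ ipad = 5e 36 36 36; K' ⊕ opad = 34 5c 5c 5c.
Inner hash: sum = 94+54+54+54+206 = 462; mod 256 = 206 → ce.
Outer hash (recomputed tag): sum = 52+92+92+92+206 = 534; mod 256 = 22 → 16.
Recomputed tag = 16; claimed = 77 → mismatch.

invalid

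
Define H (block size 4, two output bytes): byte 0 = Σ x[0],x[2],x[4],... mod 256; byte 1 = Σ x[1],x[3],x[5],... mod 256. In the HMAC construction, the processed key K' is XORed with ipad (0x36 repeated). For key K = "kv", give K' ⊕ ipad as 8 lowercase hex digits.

5d403636

Key "kv" = 6b 76 is 2 bytes ≤ B = 4; zero-pad to 4 bytes: K' = 6b 76 00 00.
XOR each byte with 0x36: 6b⊕36=5d, 76⊕36=40, 00⊕36=36, 00⊕36=36.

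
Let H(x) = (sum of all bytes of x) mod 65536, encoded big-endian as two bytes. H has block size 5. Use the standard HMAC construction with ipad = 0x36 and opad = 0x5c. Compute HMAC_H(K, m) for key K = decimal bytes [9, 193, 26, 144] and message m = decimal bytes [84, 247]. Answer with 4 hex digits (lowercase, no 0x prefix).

Key decimal bytes [9, 193, 26, 144] = 09 c1 1a 90 is 4 bytes ≤ B = 5; zero-pad to 5 bytes: K' = 09 c1 1a 90 00.
K' ⊕ ipad = 3f f7 2c a6 36.  K' ⊕ opad = 55 9d 46 cc 5c.
Inner input = (K'⊕ipad) ∥ m = 3f f7 2c a6 36 ∥ 54 f7.
Inner hash: sum = 63+247+44+166+54+84+247 = 905 → 03 89.
Outer input = (K'⊕opad) ∥ inner = 55 9d 46 cc 5c ∥ 03 89.
Outer hash (tag): sum = 85+157+70+204+92+3+137 = 748 → 02 ec.

02ec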